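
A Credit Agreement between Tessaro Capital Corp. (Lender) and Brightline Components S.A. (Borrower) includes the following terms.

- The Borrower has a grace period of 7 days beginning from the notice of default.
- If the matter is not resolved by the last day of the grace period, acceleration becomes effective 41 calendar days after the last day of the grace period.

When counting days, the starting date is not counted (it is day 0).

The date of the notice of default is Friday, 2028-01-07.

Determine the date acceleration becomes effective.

The last day of the grace period: 7 calendar days after 2028-01-07 is 2028-01-14.
The date acceleration becomes effective: 41 calendar days after 2028-01-14 is 2028-02-24.

2028-02-24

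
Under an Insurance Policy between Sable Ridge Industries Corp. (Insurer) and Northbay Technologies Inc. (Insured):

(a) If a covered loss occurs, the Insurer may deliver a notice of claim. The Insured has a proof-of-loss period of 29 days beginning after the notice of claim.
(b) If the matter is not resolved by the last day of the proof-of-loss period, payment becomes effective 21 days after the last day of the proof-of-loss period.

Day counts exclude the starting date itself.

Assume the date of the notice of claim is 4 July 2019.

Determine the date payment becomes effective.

23 August 2019

The last day of the proof-of-loss period: 29 calendar days after 4 July 2019 is 2 August 2019.
Adding 21 calendar days to 2 August 2019 gives 23 August 2019, which is the date payment becomes effective.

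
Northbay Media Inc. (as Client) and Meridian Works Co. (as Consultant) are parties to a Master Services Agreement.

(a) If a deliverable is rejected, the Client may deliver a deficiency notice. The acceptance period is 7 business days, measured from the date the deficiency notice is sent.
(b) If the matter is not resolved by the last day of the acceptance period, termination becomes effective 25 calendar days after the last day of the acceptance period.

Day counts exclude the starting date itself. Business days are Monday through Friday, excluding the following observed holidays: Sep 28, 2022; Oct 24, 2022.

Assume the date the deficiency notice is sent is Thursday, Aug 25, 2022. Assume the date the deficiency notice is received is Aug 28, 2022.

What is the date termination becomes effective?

Sep 30, 2022

The last day of the acceptance period: 7 business days after Thursday, Aug 25, 2022, skipping weekends — Aug 26, Aug 29, Aug 30, Aug 31, Sep 1, Sep 2, Sep 5 — lands on Monday, Sep 5, 2022.
Adding 25 calendar days to Sep 5, 2022 gives Sep 30, 2022, which is the date termination becomes effective.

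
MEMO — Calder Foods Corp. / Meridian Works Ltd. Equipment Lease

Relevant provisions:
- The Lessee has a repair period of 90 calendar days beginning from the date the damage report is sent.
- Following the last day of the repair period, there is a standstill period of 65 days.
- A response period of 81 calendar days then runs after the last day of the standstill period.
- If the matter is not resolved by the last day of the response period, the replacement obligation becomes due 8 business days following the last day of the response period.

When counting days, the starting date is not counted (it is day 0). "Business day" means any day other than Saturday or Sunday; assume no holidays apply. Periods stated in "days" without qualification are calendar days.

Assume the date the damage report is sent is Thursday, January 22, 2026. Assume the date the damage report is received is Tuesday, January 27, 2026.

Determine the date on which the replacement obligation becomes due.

September 25, 2026

Adding 90 calendar days to January 22, 2026 gives April 22, 2026, which is the last day of the repair period.
The last day of the standstill period: April 22, 2026 + 65 days = June 26, 2026.
Adding 81 calendar days to June 26, 2026 gives September 15, 2026, which is the last day of the response period.
The date on which the replacement obligation becomes due: counting 8 business days from Tuesday, September 15, 2026 (Sep 16, Sep 17, Sep 18, Sep 21, Sep 22, Sep 23, Sep 24, Sep 25, skipping weekends) reaches Friday, September 25, 2026.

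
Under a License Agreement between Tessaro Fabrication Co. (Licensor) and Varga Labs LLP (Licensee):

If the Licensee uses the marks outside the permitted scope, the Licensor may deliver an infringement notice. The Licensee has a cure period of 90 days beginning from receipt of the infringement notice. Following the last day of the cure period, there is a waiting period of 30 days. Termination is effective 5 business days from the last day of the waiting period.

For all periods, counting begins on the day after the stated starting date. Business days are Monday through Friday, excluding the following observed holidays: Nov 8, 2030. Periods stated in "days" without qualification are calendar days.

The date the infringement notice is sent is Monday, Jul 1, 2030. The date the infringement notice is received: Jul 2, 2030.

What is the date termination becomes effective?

Nov 6, 2030

Adding 90 calendar days to Jul 2, 2030 gives Sep 30, 2030, which is the last day of the cure period.
The last day of the waiting period: 30 calendar days after Sep 30, 2030 is Oct 30, 2030.
The date termination becomes effective: 5 business days after Wednesday, Oct 30, 2030, skipping weekends — Oct 31, Nov 1, Nov 4, Nov 5, Nov 6 — lands on Wednesday, Nov 6, 2030.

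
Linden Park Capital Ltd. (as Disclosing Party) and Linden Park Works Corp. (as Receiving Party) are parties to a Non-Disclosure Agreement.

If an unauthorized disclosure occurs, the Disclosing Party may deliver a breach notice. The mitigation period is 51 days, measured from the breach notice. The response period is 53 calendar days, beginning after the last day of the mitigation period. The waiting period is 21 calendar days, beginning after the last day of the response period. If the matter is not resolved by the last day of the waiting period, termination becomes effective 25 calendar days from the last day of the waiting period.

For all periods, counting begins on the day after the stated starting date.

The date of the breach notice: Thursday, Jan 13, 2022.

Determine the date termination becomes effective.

Jun 12, 2022

The last day of the mitigation period: Jan 13, 2022 + 51 days = Mar 5, 2022.
Adding 53 calendar days to Mar 5, 2022 gives Apr 27, 2022, which is the last day of the response period.
Adding 21 calendar days to Apr 27, 2022 gives May 18, 2022, which is the last day of the waiting period.
The date termination becomes effective: May 18, 2022 + 25 days = Jun 12, 2022.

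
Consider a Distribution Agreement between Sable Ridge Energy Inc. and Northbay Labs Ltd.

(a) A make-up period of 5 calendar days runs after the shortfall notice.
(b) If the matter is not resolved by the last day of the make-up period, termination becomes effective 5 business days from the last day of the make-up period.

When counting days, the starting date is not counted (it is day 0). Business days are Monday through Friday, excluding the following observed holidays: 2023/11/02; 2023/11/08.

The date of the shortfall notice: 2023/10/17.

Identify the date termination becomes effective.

2023/10/27

Adding 5 calendar days to 2023/10/17 gives 2023/10/22, which is the last day of the make-up period.
The date termination becomes effective: counting 5 business days from Sunday, 2023/10/22 (Oct 23, Oct 24, Oct 25, Oct 26, Oct 27, skipping weekends) reaches Friday, 2023/10/27.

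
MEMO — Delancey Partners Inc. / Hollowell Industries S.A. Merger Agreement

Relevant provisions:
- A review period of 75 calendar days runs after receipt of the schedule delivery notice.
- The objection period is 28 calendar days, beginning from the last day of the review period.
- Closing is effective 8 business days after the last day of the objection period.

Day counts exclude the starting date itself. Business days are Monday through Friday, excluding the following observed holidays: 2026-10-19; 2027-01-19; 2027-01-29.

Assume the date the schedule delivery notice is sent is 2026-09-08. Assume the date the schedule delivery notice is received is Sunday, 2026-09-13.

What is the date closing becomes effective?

2027-01-06

Adding 75 calendar days to 2026-09-13 gives 2026-11-27, which is the last day of the review period.
The last day of the objection period: 28 calendar days after 2026-11-27 is 2026-12-25.
From Friday, 2026-12-25, 8 business days (Dec 28, Dec 29, Dec 30, Dec 31, Jan 1, Jan 4, Jan 5, Jan 6, skipping weekends) brings us to Wednesday, 2027-01-06, which is the date closing becomes effective.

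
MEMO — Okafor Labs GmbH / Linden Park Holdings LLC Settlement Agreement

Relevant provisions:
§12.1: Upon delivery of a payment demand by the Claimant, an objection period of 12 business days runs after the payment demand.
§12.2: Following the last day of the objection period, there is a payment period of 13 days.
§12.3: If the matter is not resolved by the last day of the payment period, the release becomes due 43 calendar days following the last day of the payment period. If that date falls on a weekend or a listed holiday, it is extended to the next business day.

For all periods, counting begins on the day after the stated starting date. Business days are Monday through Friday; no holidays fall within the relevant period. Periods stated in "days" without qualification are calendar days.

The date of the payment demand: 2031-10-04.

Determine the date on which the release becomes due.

2031-12-16

From Saturday, 2031-10-04, 12 business days (Oct 6, Oct 7, Oct 8, Oct 9, …, Oct 17, Oct 20, Oct 21, skipping weekends) brings us to Tuesday, 2031-10-21, which is the last day of the objection period.
Adding 13 calendar days to 2031-10-21 gives 2031-11-03, which is the last day of the payment period.
The date on which the release becomes due: 43 calendar days after 2031-11-03 is 2031-12-16. 2031-12-16 is a Tuesday, so no roll-forward applies.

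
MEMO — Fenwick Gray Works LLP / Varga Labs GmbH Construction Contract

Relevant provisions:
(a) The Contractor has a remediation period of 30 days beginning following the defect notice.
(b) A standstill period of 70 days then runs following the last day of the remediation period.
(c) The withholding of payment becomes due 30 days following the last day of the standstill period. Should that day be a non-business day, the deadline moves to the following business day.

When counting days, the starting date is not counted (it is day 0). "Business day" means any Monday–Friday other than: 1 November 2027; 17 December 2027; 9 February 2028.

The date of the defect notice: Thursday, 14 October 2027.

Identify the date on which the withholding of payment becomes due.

The last day of the remediation period: 30 calendar days after 14 October 2027 is 13 November 2027.
Adding 70 calendar days to 13 November 2027 gives 22 January 2028, which is the last day of the standstill period.
Adding 30 calendar days to 22 January 2028 gives 21 February 2028, which is the date on which the withholding of payment becomes due. 21 February 2028 is a Monday and is not a listed holiday, so no roll-forward applies.

21 February 2028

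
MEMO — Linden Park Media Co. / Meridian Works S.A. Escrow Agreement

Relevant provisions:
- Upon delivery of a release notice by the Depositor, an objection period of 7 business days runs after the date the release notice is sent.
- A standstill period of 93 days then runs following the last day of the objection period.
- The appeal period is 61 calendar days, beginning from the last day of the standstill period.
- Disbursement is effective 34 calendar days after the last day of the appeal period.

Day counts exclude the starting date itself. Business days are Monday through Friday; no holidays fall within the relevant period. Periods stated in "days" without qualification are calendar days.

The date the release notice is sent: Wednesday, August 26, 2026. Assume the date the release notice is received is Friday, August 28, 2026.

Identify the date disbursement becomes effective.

March 11, 2027

The last day of the objection period: counting 7 business days from Wednesday, August 26, 2026 (Aug 27, Aug 28, Aug 31, Sep 1, Sep 2, Sep 3, Sep 4, skipping weekends) reaches Friday, September 4, 2026.
The last day of the standstill period: September 4, 2026 + 93 days = December 6, 2026.
The last day of the appeal period: 61 calendar days after December 6, 2026 is February 5, 2027.
The date disbursement becomes effective: 34 calendar days after February 5, 2027 is March 11, 2027.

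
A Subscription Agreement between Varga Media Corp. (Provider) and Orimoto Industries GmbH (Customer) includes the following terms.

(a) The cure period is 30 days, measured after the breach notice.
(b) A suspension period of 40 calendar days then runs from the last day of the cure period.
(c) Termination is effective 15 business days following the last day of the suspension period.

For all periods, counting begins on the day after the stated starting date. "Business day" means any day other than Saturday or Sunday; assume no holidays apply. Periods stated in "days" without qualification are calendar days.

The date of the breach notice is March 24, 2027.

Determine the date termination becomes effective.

June 23, 2027

The last day of the cure period: 30 calendar days after March 24, 2027 is April 23, 2027.
The last day of the suspension period: 40 calendar days after April 23, 2027 is June 2, 2027.
The date termination becomes effective: counting 15 business days from Wednesday, June 2, 2027 (Jun 3, Jun 4, Jun 7, Jun 8, …, Jun 21, Jun 22, Jun 23, skipping weekends) reaches Wednesday, June 23, 2027.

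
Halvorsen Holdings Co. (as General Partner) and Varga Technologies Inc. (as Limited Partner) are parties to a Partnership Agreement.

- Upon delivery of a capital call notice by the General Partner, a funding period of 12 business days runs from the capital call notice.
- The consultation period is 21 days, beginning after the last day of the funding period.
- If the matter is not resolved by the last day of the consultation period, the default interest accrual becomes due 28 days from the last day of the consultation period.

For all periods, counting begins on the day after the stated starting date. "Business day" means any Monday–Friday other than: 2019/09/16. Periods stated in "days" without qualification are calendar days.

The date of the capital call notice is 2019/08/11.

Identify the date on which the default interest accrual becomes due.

From Sunday, 2019/08/11, 12 business days (Aug 12, Aug 13, Aug 14, Aug 15, …, Aug 23, Aug 26, Aug 27, skipping weekends) brings us to Tuesday, 2019/08/27, which is the last day of the funding period.
Adding 21 calendar days to 2019/08/27 gives 2019/09/17, which is the last day of the consultation period.
Adding 28 calendar days to 2019/09/17 gives 2019/10/15, which is the date on which the default interest accrual becomes due.

2019/10/15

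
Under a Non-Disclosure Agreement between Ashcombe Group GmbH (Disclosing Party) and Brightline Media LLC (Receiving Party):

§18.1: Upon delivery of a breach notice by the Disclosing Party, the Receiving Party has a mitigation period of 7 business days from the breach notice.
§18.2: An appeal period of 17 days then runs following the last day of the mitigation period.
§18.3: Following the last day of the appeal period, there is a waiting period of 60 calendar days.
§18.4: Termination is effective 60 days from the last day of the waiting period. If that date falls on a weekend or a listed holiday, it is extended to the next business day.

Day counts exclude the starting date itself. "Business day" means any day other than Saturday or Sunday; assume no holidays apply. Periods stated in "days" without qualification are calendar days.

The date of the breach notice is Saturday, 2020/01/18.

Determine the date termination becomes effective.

2020/06/15

From Saturday, 2020/01/18, 7 business days (Jan 20, Jan 21, Jan 22, Jan 23, Jan 24, Jan 27, Jan 28, skipping weekends) brings us to Tuesday, 2020/01/28, which is the last day of the mitigation period.
Adding 17 calendar days to 2020/01/28 gives 2020/02/14, which is the last day of the appeal period.
The last day of the waiting period: 2020/02/14 + 60 days = 2020/04/14.
Adding 60 calendar days to 2020/04/14 gives 2020/06/13, which is the date termination becomes effective. That falls on a Saturday, so it rolls to the next business day, Monday, 2020/06/15.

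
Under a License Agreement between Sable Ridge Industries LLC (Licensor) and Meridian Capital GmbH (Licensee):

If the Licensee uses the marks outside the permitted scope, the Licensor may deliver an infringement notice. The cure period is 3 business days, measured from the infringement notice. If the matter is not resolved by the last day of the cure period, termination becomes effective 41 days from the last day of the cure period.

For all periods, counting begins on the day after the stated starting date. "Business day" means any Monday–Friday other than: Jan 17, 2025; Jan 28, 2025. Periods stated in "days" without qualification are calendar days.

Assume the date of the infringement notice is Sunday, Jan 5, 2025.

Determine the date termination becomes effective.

Feb 18, 2025

The last day of the cure period: 3 business days after Sunday, Jan 5, 2025, skipping weekends — Jan 6, Jan 7, Jan 8 — lands on Wednesday, Jan 8, 2025.
Adding 41 calendar days to Jan 8, 2025 gives Feb 18, 2025, which is the date termination becomes effective.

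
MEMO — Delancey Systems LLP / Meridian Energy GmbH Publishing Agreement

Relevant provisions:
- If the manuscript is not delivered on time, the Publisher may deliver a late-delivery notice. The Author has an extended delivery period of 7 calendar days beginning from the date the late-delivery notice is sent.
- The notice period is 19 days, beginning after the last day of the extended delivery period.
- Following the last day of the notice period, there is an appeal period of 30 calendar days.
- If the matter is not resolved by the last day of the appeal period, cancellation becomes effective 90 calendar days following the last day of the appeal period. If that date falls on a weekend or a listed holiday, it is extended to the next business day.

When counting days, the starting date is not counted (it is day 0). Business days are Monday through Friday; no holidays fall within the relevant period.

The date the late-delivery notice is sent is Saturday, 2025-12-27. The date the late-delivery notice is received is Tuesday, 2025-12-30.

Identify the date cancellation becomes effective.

The last day of the extended delivery period: 2025-12-27 + 7 days = 2026-01-03.
The last day of the notice period: 2026-01-03 + 19 days = 2026-01-22.
Adding 30 calendar days to 2026-01-22 gives 2026-02-21, which is the last day of the appeal period.
The date cancellation becomes effective: 2026-02-21 + 90 days = 2026-05-22. 2026-05-22 is a Friday, so no roll-forward applies.

2026-05-22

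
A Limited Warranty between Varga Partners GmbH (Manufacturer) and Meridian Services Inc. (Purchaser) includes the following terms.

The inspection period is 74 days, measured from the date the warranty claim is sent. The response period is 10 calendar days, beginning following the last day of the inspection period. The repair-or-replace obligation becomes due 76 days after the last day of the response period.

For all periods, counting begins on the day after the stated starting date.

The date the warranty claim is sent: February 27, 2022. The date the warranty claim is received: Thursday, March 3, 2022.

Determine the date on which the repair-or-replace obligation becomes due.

The last day of the inspection period: 74 calendar days after February 27, 2022 is May 12, 2022.
Adding 10 calendar days to May 12, 2022 gives May 22, 2022, which is the last day of the response period.
The date on which the repair-or-replace obligation becomes due: 76 calendar days after May 22, 2022 is August 6, 2022.

August 6, 2022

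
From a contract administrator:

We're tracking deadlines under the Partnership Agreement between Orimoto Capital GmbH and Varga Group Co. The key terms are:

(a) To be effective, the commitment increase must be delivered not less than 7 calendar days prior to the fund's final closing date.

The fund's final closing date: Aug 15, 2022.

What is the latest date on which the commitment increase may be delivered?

Aug 15, 2022 minus 7 days is Aug 8, 2022.

Aug 8, 2022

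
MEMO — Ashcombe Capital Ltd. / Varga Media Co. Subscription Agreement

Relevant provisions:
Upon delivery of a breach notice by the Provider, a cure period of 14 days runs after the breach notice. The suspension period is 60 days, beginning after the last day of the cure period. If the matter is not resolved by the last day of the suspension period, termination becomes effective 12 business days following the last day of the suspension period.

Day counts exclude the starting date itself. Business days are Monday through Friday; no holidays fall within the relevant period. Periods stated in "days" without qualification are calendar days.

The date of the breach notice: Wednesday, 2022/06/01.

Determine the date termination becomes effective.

2022/08/30

The last day of the cure period: 2022/06/01 + 14 days = 2022/06/15.
The last day of the suspension period: 60 calendar days after 2022/06/15 is 2022/08/14.
The date termination becomes effective: 12 business days after Sunday, 2022/08/14, skipping weekends — Aug 15, Aug 16, Aug 17, Aug 18, …, Aug 26, Aug 29, Aug 30 — lands on Tuesday, 2022/08/30.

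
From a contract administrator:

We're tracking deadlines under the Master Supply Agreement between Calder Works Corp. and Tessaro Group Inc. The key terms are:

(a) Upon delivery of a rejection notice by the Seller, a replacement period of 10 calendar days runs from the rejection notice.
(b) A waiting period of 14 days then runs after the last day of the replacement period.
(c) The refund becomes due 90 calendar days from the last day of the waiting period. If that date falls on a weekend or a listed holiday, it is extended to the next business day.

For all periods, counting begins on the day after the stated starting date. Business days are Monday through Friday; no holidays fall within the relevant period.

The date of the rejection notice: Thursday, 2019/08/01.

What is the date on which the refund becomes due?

Adding 10 calendar days to 2019/08/01 gives 2019/08/11, which is the last day of the replacement period.
The last day of the waiting period: 14 calendar days after 2019/08/11 is 2019/08/25.
The date on which the refund becomes due: 90 calendar days after 2019/08/25 is 2019/11/23. That falls on a Saturday, so it rolls to the next business day, Monday, 2019/11/25.

2019/11/25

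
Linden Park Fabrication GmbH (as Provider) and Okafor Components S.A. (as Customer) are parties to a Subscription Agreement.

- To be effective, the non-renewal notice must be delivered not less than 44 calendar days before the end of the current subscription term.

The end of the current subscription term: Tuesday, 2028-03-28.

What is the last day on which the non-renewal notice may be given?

Counting back 44 calendar days from 2028-03-28 gives 2028-02-13.

2028-02-13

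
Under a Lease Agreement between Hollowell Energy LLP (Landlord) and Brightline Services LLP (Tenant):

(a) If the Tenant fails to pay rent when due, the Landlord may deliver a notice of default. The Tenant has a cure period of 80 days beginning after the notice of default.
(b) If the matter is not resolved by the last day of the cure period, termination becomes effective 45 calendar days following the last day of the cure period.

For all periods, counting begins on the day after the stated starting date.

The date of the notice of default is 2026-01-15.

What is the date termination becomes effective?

The last day of the cure period: 2026-01-15 + 80 days = 2026-04-05.
The date termination becomes effective: 45 calendar days after 2026-04-05 is 2026-05-20.

2026-05-20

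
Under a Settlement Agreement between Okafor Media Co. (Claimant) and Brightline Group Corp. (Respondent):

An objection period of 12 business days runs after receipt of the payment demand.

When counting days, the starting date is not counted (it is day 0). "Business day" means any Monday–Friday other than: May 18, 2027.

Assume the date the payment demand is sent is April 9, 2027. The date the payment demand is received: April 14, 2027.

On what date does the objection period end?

April 30, 2027

The last day of the objection period: 12 business days after Wednesday, April 14, 2027, skipping weekends — Apr 15, Apr 16, Apr 19, Apr 20, …, Apr 28, Apr 29, Apr 30 — lands on Friday, April 30, 2027.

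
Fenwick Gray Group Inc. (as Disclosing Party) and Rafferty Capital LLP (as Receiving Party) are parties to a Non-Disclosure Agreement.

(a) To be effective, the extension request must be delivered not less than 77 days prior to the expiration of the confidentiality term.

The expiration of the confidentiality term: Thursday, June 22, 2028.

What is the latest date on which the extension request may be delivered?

Counting back 77 calendar days from June 22, 2028 gives April 6, 2028.

April 6, 2028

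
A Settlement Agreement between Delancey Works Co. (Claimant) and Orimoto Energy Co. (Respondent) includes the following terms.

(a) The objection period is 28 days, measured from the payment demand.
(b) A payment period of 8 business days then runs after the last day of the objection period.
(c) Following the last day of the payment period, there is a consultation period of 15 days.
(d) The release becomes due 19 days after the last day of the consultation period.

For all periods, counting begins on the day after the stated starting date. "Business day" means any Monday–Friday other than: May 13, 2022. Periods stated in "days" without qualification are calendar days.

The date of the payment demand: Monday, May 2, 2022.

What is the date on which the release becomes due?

Jul 13, 2022

Adding 28 calendar days to May 2, 2022 gives May 30, 2022, which is the last day of the objection period.
The last day of the payment period: 8 business days after Monday, May 30, 2022, skipping weekends — May 31, Jun 1, Jun 2, Jun 3, Jun 6, Jun 7, Jun 8, Jun 9 — lands on Thursday, Jun 9, 2022.
The last day of the consultation period: Jun 9, 2022 + 15 days = Jun 24, 2022.
The date on which the release becomes due: 19 calendar days after Jun 24, 2022 is Jul 13, 2022.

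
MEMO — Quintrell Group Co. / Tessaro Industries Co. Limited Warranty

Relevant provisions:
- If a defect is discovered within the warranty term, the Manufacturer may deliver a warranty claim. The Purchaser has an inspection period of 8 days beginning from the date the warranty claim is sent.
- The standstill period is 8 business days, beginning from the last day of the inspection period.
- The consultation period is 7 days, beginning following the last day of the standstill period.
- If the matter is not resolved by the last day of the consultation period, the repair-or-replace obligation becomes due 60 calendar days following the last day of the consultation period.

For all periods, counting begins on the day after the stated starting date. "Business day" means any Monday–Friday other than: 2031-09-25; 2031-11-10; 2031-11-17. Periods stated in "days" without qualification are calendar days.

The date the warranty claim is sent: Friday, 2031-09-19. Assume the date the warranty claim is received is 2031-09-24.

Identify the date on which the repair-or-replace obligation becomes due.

2031-12-14

The last day of the inspection period: 2031-09-19 + 8 days = 2031-09-27.
The last day of the standstill period: 8 business days after Saturday, 2031-09-27, skipping weekends — Sep 29, Sep 30, Oct 1, Oct 2, Oct 3, Oct 6, Oct 7, Oct 8 — lands on Wednesday, 2031-10-08.
Adding 7 calendar days to 2031-10-08 gives 2031-10-15, which is the last day of the consultation period.
Adding 60 calendar days to 2031-10-15 gives 2031-12-14, which is the date on which the repair-or-replace obligation becomes due.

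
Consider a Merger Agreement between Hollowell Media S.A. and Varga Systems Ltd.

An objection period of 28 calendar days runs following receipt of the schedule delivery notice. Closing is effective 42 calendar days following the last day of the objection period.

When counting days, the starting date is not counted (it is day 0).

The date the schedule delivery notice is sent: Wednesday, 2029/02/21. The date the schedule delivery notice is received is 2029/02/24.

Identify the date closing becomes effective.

The last day of the objection period: 2029/02/24 + 28 days = 2029/03/24.
The date closing becomes effective: 42 calendar days after 2029/03/24 is 2029/05/05.

2029/05/05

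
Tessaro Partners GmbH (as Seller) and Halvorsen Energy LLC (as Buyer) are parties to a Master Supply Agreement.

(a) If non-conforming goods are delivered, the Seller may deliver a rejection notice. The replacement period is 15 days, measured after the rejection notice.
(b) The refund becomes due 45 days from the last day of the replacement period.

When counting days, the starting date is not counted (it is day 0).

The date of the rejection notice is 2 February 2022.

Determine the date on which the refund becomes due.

3 April 2022

Adding 15 calendar days to 2 February 2022 gives 17 February 2022, which is the last day of the replacement period.
Adding 45 calendar days to 17 February 2022 gives 3 April 2022, which is the date on which the refund becomes due.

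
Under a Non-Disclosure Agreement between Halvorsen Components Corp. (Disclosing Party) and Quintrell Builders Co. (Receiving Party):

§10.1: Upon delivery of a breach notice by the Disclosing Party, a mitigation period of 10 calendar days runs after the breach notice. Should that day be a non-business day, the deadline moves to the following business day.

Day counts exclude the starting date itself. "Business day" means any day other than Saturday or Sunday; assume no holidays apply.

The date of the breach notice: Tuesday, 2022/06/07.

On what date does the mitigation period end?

2022/06/17

The last day of the mitigation period: 10 calendar days after 2022/06/07 is 2022/06/17. 2022/06/17 is a Friday, so no roll-forward applies.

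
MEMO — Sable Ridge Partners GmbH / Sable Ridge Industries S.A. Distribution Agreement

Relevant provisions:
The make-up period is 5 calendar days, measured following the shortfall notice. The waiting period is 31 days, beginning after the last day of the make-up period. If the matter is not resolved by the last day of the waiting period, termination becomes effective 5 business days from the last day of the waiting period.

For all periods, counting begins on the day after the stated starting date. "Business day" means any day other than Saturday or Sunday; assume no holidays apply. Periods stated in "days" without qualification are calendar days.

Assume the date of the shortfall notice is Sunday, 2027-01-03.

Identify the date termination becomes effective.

The last day of the make-up period: 2027-01-03 + 5 days = 2027-01-08.
Adding 31 calendar days to 2027-01-08 gives 2027-02-08, which is the last day of the waiting period.
From Monday, 2027-02-08, 5 business days (Feb 9, Feb 10, Feb 11, Feb 12, Feb 15, skipping weekends) brings us to Monday, 2027-02-15, which is the date termination becomes effective.

2027-02-15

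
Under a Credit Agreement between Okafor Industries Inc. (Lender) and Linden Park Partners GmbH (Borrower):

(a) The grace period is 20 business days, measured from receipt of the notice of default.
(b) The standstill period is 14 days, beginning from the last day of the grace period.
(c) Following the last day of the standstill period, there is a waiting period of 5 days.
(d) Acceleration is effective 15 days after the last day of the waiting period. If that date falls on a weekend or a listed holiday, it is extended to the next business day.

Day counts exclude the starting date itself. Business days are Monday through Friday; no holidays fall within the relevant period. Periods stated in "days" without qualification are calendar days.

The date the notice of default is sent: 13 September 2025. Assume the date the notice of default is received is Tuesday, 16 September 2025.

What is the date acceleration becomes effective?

17 November 2025

The last day of the grace period: counting 20 business days from Tuesday, 16 September 2025 (Sep 17, Sep 18, Sep 19, Sep 22, …, Oct 10, Oct 13, Oct 14, skipping weekends) reaches Tuesday, 14 October 2025.
Adding 14 calendar days to 14 October 2025 gives 28 October 2025, which is the last day of the standstill period.
The last day of the waiting period: 5 calendar days after 28 October 2025 is 2 November 2025.
Adding 15 calendar days to 2 November 2025 gives 17 November 2025, which is the date acceleration becomes effective. 17 November 2025 is a Monday, so no roll-forward applies.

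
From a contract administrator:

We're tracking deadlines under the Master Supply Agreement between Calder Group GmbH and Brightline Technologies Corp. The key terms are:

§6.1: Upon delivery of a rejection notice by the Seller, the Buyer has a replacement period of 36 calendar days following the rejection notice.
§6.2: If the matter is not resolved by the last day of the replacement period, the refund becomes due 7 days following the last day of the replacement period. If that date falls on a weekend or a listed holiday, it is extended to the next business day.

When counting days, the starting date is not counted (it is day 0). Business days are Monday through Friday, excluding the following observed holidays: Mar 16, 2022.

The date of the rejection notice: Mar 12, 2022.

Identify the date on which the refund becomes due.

Apr 25, 2022

The last day of the replacement period: 36 calendar days after Mar 12, 2022 is Apr 17, 2022.
The date on which the refund becomes due: Apr 17, 2022 + 7 days = Apr 24, 2022. That falls on a Sunday, so it rolls to the next business day, Monday, Apr 25, 2022.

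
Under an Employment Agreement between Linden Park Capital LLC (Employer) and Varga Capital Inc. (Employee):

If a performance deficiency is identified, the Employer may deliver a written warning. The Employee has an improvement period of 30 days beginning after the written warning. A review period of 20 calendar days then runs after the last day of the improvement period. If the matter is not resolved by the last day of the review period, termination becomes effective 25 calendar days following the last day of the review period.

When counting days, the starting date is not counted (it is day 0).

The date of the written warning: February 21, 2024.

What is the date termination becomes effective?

The last day of the improvement period: February 21, 2024 + 30 days = March 22, 2024.
Adding 20 calendar days to March 22, 2024 gives April 11, 2024, which is the last day of the review period.
Adding 25 calendar days to April 11, 2024 gives May 6, 2024, which is the date termination becomes effective.

May 6, 2024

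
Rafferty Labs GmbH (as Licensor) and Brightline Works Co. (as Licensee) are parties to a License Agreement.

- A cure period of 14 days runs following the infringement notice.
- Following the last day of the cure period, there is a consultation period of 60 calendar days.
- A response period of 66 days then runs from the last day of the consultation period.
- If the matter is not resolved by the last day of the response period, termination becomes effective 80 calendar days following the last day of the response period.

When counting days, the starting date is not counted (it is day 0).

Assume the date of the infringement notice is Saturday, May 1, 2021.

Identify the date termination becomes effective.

The last day of the cure period: 14 calendar days after May 1, 2021 is May 15, 2021.
The last day of the consultation period: May 15, 2021 + 60 days = Jul 14, 2021.
The last day of the response period: Jul 14, 2021 + 66 days = Sep 18, 2021.
The date termination becomes effective: 80 calendar days after Sep 18, 2021 is Dec 7, 2021.

Dec 7, 2021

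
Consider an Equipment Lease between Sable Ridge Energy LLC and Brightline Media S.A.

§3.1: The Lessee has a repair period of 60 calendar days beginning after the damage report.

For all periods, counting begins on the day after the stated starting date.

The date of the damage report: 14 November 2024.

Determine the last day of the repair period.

Adding 60 calendar days to 14 November 2024 gives 13 January 2025, which is the last day of the repair period.

13 January 2025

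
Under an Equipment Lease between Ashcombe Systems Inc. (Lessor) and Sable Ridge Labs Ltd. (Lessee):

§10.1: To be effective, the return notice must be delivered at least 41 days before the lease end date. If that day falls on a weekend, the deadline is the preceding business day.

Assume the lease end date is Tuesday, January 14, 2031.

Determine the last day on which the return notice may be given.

Counting back 41 calendar days from January 14, 2031 gives December 4, 2030. That is a Wednesday, so no adjustment is needed.

December 4, 2030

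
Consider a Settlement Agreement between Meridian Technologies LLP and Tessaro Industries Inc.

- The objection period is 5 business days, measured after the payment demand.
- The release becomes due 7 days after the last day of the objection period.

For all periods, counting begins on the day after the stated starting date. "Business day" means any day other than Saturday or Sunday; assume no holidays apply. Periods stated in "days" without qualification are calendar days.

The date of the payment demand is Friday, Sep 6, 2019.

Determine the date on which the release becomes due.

Sep 20, 2019

From Friday, Sep 6, 2019, 5 business days (Sep 9, Sep 10, Sep 11, Sep 12, Sep 13, skipping weekends) brings us to Friday, Sep 13, 2019, which is the last day of the objection period.
The date on which the release becomes due: 7 calendar days after Sep 13, 2019 is Sep 20, 2019.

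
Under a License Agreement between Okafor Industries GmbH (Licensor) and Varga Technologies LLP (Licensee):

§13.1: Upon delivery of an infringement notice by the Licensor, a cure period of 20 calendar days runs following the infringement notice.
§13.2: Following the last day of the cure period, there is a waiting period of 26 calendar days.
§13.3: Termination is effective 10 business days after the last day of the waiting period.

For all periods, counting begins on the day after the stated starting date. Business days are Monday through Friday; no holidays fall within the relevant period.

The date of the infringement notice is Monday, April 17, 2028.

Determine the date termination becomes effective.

The last day of the cure period: 20 calendar days after April 17, 2028 is May 7, 2028.
Adding 26 calendar days to May 7, 2028 gives June 2, 2028, which is the last day of the waiting period.
The date termination becomes effective: counting 10 business days from Friday, June 2, 2028 (Jun 5, Jun 6, Jun 7, Jun 8, Jun 9, Jun 12, Jun 13, Jun 14, Jun 15, Jun 16, skipping weekends) reaches Friday, June 16, 2028.

June 16, 2028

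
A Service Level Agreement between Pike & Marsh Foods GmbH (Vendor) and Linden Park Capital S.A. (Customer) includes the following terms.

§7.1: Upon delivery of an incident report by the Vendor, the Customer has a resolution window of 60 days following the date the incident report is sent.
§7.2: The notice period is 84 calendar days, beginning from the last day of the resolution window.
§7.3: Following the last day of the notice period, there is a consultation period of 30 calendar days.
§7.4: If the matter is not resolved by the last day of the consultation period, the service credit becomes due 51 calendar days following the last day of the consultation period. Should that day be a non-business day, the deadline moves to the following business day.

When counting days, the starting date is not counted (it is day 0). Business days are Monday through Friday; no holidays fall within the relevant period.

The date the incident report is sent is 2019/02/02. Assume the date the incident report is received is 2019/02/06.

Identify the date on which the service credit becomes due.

2019/09/16

Adding 60 calendar days to 2019/02/02 gives 2019/04/03, which is the last day of the resolution window.
The last day of the notice period: 84 calendar days after 2019/04/03 is 2019/06/26.
Adding 30 calendar days to 2019/06/26 gives 2019/07/26, which is the last day of the consultation period.
Adding 51 calendar days to 2019/07/26 gives 2019/09/15, which is the date on which the service credit becomes due. That falls on a Sunday, so it rolls to the next business day, Monday, 2019/09/16.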